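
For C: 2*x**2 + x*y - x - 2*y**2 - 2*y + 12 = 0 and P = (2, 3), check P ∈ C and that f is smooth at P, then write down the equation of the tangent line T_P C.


Tangent line at P: 10*x - 12*y + 16 = 0.

Step 1: f(2, 3) = 0, so P lies on C.
Step 2: partial derivatives
  f_x(x, y) = 4*x + y - 1, f_y(x, y) = x - 4*y - 2.
  f_x(P) = 10, f_y(P) = -12 (gradient nonzero, so P is smooth).
Step 3: tangent line at P: 10·(x − 2) + -12·(y − 3) = 0.
Expanding: 10*x - 12*y + 16 = 0.


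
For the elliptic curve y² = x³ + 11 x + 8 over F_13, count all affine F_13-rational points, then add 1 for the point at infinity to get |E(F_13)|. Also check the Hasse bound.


Affine points = {(2, 5), (2, 8), (3, 4), (3, 9), (4, 5), (4, 8), (6, 2), (6, 11), (7, 5), (7, 8), (8, 6), (8, 7), (9, 2), (9, 11), (10, 0), (11, 2), (11, 11), (12, 3), (12, 10)}; affine count = 19; |E(F_13)| = 20.

Discriminant check: Δ ∝ 4a³ + 27b² = 4·11³ + 27·8² = 4·1331 + 27·64 ≡ 6 (mod 13). Nonzero ⇒ E is nonsingular.
For each x ∈ F_13, compute rhs = x³ + 11·x + 8 mod 13, then count y ∈ F_13 with y² ≡ rhs.
  x = 0: rhs = 8, matching y values: none (0 points).
  x = 1: rhs = 7, matching y values: none (0 points).
  x = 2: rhs = 12, matching y values: 5, 8 (2 points).
  x = 3: rhs = 3, matching y values: 4, 9 (2 points).
  x = 4: rhs = 12, matching y values: 5, 8 (2 points).
  x = 5: rhs = 6, matching y values: none (0 points).
  x = 6: rhs = 4, matching y values: 2, 11 (2 points).
  x = 7: rhs = 12, matching y values: 5, 8 (2 points).
  x = 8: rhs = 10, matching y values: 6, 7 (2 points).
  x = 9: rhs = 4, matching y values: 2, 11 (2 points).
  x = 10: rhs = 0, matching y values: 0 (1 points).
  x = 11: rhs = 4, matching y values: 2, 11 (2 points).
  x = 12: rhs = 9, matching y values: 3, 10 (2 points).
Total affine count: 19.
Full point count |E(F_13)| = 19 + 1 = 20.
Hasse bound: |20 − (13+1)| = |6| = 6 ≤ 2√13 ≈ 7.2111 ✓.


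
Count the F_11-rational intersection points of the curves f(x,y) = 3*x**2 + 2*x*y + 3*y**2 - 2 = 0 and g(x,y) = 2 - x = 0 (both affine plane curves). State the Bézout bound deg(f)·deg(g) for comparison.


Common zeros: ∅; count = 0; Bézout bound = 2.

deg(f) = 2, deg(g) = 1, so Bézout bound = 2.
Scan x ∈ F_11. For each x, list the y ∈ F_11 with f(x, y) ≡ 0 and those with g(x, y) ≡ 0 (mod 11); the common zeros in that column are the intersection.
  x = 0: f ≡ 0 at y ∈ ∅; g ≡ 0 at y ∈ ∅; common: ∅.
  x = 1: f ≡ 0 at y ∈ {6, 8}; g ≡ 0 at y ∈ ∅; common: ∅.
  x = 2: f ≡ 0 at y ∈ ∅; g ≡ 0 at y ∈ {0, 1, 2, 3, 4, 5, 6, 7, 8, 9, 10}; common: ∅.
  x = 3: f ≡ 0 at y ∈ {10}; g ≡ 0 at y ∈ ∅; common: ∅.
  x = 4: f ≡ 0 at y ∈ ∅; g ≡ 0 at y ∈ ∅; common: ∅.
  x = 5: f ≡ 0 at y ∈ {5, 10}; g ≡ 0 at y ∈ ∅; common: ∅.
  x = 6: f ≡ 0 at y ∈ {1, 6}; g ≡ 0 at y ∈ ∅; common: ∅.
  x = 7: f ≡ 0 at y ∈ ∅; g ≡ 0 at y ∈ ∅; common: ∅.
  x = 8: f ≡ 0 at y ∈ {1}; g ≡ 0 at y ∈ ∅; common: ∅.
  x = 9: f ≡ 0 at y ∈ ∅; g ≡ 0 at y ∈ ∅; common: ∅.
  x = 10: f ≡ 0 at y ∈ {3, 5}; g ≡ 0 at y ∈ ∅; common: ∅.
Collecting: common zeros = ∅, so the count is 0.
Comparison with the Bézout bound: 0 ≤ 2 = deg(f)·deg(g), as expected for curves with no common component (the affine F_11-count falls short of the bound because intersections may lie at infinity, over extension fields, or carry multiplicity).


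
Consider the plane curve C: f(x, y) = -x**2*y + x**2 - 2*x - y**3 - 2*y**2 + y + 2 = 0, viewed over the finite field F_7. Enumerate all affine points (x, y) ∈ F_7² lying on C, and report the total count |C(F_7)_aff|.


Affine F_7-points: {(0, 1), (0, 5), (0, 6), (1, 6), (3, 5), (5, 4), (6, 4)}; count = 7.

For each of the 49 pairs (x, y) ∈ F_7², evaluate f(x, y) mod 7. Record the zeros.
  x = 0: [0↦2, 1↦0, 2↦2, 3↦2, 4↦1, 5↦0, 6↦0]  zeros at y ∈ {1, 5, 6}
  x = 1: [0↦1, 1↦5, 2↦6, 3↦5, 4↦3, 5↦1, 6↦0]  zeros at y ∈ {6}
  x = 2: [0↦2, 1↦3, 2↦1, 3↦4, 4↦6, 5↦1, 6↦4]  zeros at y ∈ ∅
  x = 3: [0↦5, 1↦1, 2↦1, 3↦6, 4↦3, 5↦0, 6↦5]  zeros at y ∈ {5}
  x = 4: [0↦3, 1↦6, 2↦6, 3↦4, 4↦1, 5↦5, 6↦3]  zeros at y ∈ ∅
  x = 5: [0↦3, 1↦4, 2↦2, 3↦5, 4↦0, 5↦2, 6↦5]  zeros at y ∈ {4}
  x = 6: [0↦5, 1↦2, 2↦3, 3↦2, 4↦0, 5↦5, 6↦4]  zeros at y ∈ {4}
Collecting zeros: affine points = {(0, 1), (0, 5), (0, 6), (1, 6), (3, 5), (5, 4), (6, 4)}.
Total count |C(F_7)_aff| = 7.


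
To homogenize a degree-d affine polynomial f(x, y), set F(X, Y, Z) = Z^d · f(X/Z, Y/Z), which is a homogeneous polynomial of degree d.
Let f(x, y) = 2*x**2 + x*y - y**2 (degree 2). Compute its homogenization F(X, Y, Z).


F(X, Y, Z) = 2*X**2 + X*Y - Y**2

deg(f) = 2.
Substitute x = X/Z, y = Y/Z into f, then multiply by Z^2.
  monomial 2·x^2·y^0 ↦ 2·X^2·Y^0·Z^0.
  monomial 1·x^1·y^1 ↦ 1·X^1·Y^1·Z^0.
  monomial -1·x^0·y^2 ↦ -1·X^0·Y^2·Z^0.
Collecting: F(X, Y, Z) = 2*X**2 + X*Y - Y**2.


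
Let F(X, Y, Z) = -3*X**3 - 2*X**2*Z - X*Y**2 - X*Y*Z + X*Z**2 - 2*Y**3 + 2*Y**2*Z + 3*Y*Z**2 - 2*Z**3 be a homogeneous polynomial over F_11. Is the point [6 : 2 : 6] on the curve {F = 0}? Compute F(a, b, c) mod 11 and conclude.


F(6,2,6) ≡ 0 (mod 11); P is on the curve.

Evaluate F(6, 2, 6) term-by-term (mod 11).
  -3*X**3 ↦ -3·216·1·1 = -648
  -2*X**2*Z ↦ -2·36·1·6 = -432
  -X*Y**2 ↦ -1·6·4·1 = -24
  -X*Y*Z ↦ -1·6·2·6 = -72
  X*Z**2 ↦ 1·6·1·36 = 216
  -2*Y**3 ↦ -2·1·8·1 = -16
  2*Y**2*Z ↦ 2·1·4·6 = 48
  3*Y*Z**2 ↦ 3·1·2·36 = 216
  -2*Z**3 ↦ -2·1·1·216 = -432
Sum: F(6, 2, 6) = (-648) + (-432) + (-24) + (-72) + (216) + (-16) + (48) + (216) + (-432) = -1144.
Reducing mod 11: -1144 ≡ 0 (mod 11).
Since F(a, b, c) ≡ 0 (mod 11), P lies on the curve.


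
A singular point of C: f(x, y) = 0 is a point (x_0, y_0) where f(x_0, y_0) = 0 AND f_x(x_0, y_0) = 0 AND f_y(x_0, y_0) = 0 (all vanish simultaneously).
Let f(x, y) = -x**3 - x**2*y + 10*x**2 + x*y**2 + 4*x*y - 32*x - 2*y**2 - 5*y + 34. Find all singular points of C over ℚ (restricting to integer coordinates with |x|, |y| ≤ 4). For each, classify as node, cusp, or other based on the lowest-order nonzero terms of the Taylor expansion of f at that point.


Singular points: {(3, 1)}; classification: cusp.

Compute partial derivatives:
  f_x = -3*x**2 - 2*x*y + 20*x + y**2 + 4*y - 32.
  f_y = -x**2 + 2*x*y + 4*x - 4*y - 5.
Scan x_0 ∈ {−4, ..., 4}. For each x_0, f_y(x_0, y) is a polynomial in y; find its integer roots y ∈ {−4, ..., 4}, then test f_x and f at those candidates.
  x = -4: f_y(-4, y) = -12*y - 37; no integer root y with |y| ≤ 4.
  x = -3: f_y(-3, y) = -10*y - 26; no integer root y with |y| ≤ 4.
  x = -2: f_y(-2, y) = -8*y - 17; no integer root y with |y| ≤ 4.
  x = -1: f_y(-1, y) = -6*y - 10; no integer root y with |y| ≤ 4.
  x = 0: f_y(0, y) = -4*y - 5; no integer root y with |y| ≤ 4.
  x = 1: f_y(1, y) = -2*y - 2; vanishes at y ∈ {-1}. (1, -1): f_x = -16 ≠ 0.
  x = 2: f_y(2, y) = -1; no integer root y with |y| ≤ 4.
  x = 3: f_y(3, y) = 2*y - 2; vanishes at y ∈ {1}. (3, 1): f_x = 0, f = 0 — SINGULAR.
  x = 4: f_y(4, y) = 4*y - 5; no integer root y with |y| ≤ 4.
Only singular point on the grid: (3, 1).
Classify: substitute x = 3 + u, y = 1 + v and expand: f = -u**3 - u**2*v + u*v**2 + v**2.
No constant or linear terms (consistent with a singular point). Quadratic part: v**2. Cubic part: -u**3 - u**2*v + u*v**2.
The quadratic part v**2 is a perfect square, so there is a single (double) tangent line v = 0, i.e. y = 1. Restricting the cubic part to that line (v = 0) leaves -u**3 ≠ 0, so f is not divisible by v and the branch is v² ≈ u**3 to lowest order — this is a cusp.
Classification: cusp.


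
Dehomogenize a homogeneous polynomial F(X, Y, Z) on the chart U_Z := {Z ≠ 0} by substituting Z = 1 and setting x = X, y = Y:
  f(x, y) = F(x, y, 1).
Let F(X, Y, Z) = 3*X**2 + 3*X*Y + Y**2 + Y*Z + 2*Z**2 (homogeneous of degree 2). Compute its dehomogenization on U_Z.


f(x, y) = 3*x**2 + 3*x*y + y**2 + y + 2

On U_Z we set Z = 1. Each monomial c·X^i·Y^j·Z^k in F becomes c·x^i·y^j·1^k = c·x^i·y^j.
Substituting Z = 1: F(X, Y, 1) = 3*x**2 + 3*x*y + y**2 + y + 2.
Note: deg(f) ≤ deg(F) = 2; strict inequality happens when F is divisible by Z (lost terms).


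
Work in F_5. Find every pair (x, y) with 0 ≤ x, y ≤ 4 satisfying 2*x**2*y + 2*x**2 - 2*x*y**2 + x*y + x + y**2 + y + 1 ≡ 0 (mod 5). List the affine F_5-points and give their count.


Affine F_5-points: {(3, 4), (4, 3)}; count = 2.

For each of the 25 pairs (x, y) ∈ F_5², evaluate f(x, y) mod 5. Record the zeros.
  x = 0: [0↦1, 1↦3, 2↦2, 3↦3, 4↦1]  zeros at y ∈ ∅
  x = 1: [0↦4, 1↦2, 2↦3, 3↦2, 4↦4]  zeros at y ∈ ∅
  x = 2: [0↦1, 1↦4, 2↦1, 3↦2, 4↦2]  zeros at y ∈ ∅
  x = 3: [0↦2, 1↦4, 2↦1, 3↦3, 4↦0]  zeros at y ∈ {4}
  x = 4: [0↦2, 1↦2, 2↦3, 3↦0, 4↦3]  zeros at y ∈ {3}
Collecting zeros: affine points = {(3, 4), (4, 3)}.
Total count |C(F_5)_aff| = 2.


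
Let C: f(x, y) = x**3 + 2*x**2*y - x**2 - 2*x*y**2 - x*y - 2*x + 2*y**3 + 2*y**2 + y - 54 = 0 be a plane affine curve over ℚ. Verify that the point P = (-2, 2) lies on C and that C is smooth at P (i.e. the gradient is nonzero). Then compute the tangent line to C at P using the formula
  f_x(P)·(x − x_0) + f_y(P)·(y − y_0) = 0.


Tangent line at P: -12*x + 59*y - 142 = 0.

Step 1: f(-2, 2) = 0, so P lies on C.
Step 2: partial derivatives
  f_x(x, y) = 3*x**2 + 4*x*y - 2*x - 2*y**2 - y - 2, f_y(x, y) = 2*x**2 - 4*x*y - x + 6*y**2 + 4*y + 1.
  f_x(P) = -12, f_y(P) = 59 (gradient nonzero, so P is smooth).
Step 3: tangent line at P: -12·(x − -2) + 59·(y − 2) = 0.
Expanding: -12*x + 59*y - 142 = 0.


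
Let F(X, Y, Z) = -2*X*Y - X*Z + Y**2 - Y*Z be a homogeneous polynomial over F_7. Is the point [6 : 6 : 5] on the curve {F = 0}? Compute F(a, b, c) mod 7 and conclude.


F(6,6,5) ≡ 2 (mod 7); P is NOT on the curve.

Evaluate F(6, 6, 5) term-by-term (mod 7).
  -2*X*Y ↦ -2·6·6·1 = -72
  -X*Z ↦ -1·6·1·5 = -30
  Y**2 ↦ 1·1·36·1 = 36
  -Y*Z ↦ -1·1·6·5 = -30
Sum: F(6, 6, 5) = (-72) + (-30) + (36) + (-30) = -96.
Reducing mod 7: -96 ≡ 2 (mod 7).
Since F(a, b, c) ≡ 2 ≠ 0 (mod 7), P does NOT lie on the curve.


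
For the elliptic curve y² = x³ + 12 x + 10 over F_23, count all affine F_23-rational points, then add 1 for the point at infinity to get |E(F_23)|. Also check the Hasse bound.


Affine points = {(1, 0), (3, 2), (3, 21), (7, 0), (10, 7), (10, 16), (11, 1), (11, 22), (14, 1), (14, 22), (15, 0), (18, 3), (18, 20), (19, 6), (19, 17), (20, 4), (20, 19), (21, 1), (21, 22)}; affine count = 19; |E(F_23)| = 20.

Discriminant check: Δ ∝ 4a³ + 27b² = 4·12³ + 27·10² = 4·1728 + 27·100 ≡ 21 (mod 23). Nonzero ⇒ E is nonsingular.
For each x ∈ F_23, compute rhs = x³ + 12·x + 10 mod 23, then count y ∈ F_23 with y² ≡ rhs.
  x = 0: rhs = 10, matching y values: none (0 points).
  x = 1: rhs = 0, matching y values: 0 (1 points).
  x = 2: rhs = 19, matching y values: none (0 points).
  x = 3: rhs = 4, matching y values: 2, 21 (2 points).
  x = 4: rhs = 7, matching y values: none (0 points).
  x = 5: rhs = 11, matching y values: none (0 points).
  x = 6: rhs = 22, matching y values: none (0 points).
  x = 7: rhs = 0, matching y values: 0 (1 points).
  x = 8: rhs = 20, matching y values: none (0 points).
  x = 9: rhs = 19, matching y values: none (0 points).
  x = 10: rhs = 3, matching y values: 7, 16 (2 points).
  x = 11: rhs = 1, matching y values: 1, 22 (2 points).
  x = 12: rhs = 19, matching y values: none (0 points).
  x = 13: rhs = 17, matching y values: none (0 points).
  x = 14: rhs = 1, matching y values: 1, 22 (2 points).
  x = 15: rhs = 0, matching y values: 0 (1 points).
  x = 16: rhs = 20, matching y values: none (0 points).
  x = 17: rhs = 21, matching y values: none (0 points).
  x = 18: rhs = 9, matching y values: 3, 20 (2 points).
  x = 19: rhs = 13, matching y values: 6, 17 (2 points).
  x = 20: rhs = 16, matching y values: 4, 19 (2 points).
  x = 21: rhs = 1, matching y values: 1, 22 (2 points).
  x = 22: rhs = 20, matching y values: none (0 points).
Total affine count: 19.
Full point count |E(F_23)| = 19 + 1 = 20.
Hasse bound: |20 − (23+1)| = |-4| = 4 ≤ 2√23 ≈ 9.5917 ✓.


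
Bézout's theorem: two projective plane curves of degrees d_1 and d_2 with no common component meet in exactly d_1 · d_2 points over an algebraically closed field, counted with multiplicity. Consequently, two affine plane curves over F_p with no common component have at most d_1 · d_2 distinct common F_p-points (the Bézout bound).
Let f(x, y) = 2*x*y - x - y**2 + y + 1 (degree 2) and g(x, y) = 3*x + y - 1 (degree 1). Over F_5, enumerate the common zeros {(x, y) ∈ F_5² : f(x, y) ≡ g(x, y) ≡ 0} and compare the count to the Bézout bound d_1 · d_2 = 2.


Common zeros: {(1, 3)}; count = 1; Bézout bound = 2.

deg(f) = 2, deg(g) = 1, so Bézout bound = 2.
Scan x ∈ F_5. For each x, list the y ∈ F_5 with f(x, y) ≡ 0 and those with g(x, y) ≡ 0 (mod 5); the common zeros in that column are the intersection.
  x = 0: f ≡ 0 at y ∈ {3}; g ≡ 0 at y ∈ {1}; common: ∅.
  x = 1: f ≡ 0 at y ∈ {0, 3}; g ≡ 0 at y ∈ {3}; common: {3}.
  x = 2: f ≡ 0 at y ∈ {2, 3}; g ≡ 0 at y ∈ {0}; common: ∅.
  x = 3: f ≡ 0 at y ∈ {3, 4}; g ≡ 0 at y ∈ {2}; common: ∅.
  x = 4: f ≡ 0 at y ∈ {1, 3}; g ≡ 0 at y ∈ {4}; common: ∅.
Collecting: common zeros = {(1, 3)}, so the count is 1.
Comparison with the Bézout bound: 1 ≤ 2 = deg(f)·deg(g), as expected for curves with no common component (the affine F_5-count falls short of the bound because intersections may lie at infinity, over extension fields, or carry multiplicity).


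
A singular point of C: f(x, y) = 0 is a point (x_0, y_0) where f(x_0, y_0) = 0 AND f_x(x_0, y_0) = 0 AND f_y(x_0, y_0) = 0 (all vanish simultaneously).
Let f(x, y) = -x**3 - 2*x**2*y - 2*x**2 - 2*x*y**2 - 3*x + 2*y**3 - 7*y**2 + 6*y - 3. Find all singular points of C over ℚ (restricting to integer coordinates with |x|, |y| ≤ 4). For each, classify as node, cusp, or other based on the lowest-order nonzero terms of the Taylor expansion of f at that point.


Singular points: {(-1, 1)}; classification: node.

Compute partial derivatives:
  f_x = -3*x**2 - 4*x*y - 4*x - 2*y**2 - 3.
  f_y = -2*x**2 - 4*x*y + 6*y**2 - 14*y + 6.
Scan x_0 ∈ {−4, ..., 4}. For each x_0, f_y(x_0, y) is a polynomial in y; find its integer roots y ∈ {−4, ..., 4}, then test f_x and f at those candidates.
  x = -4: f_y(-4, y) = 6*y**2 + 2*y - 26; no integer root y with |y| ≤ 4.
  x = -3: f_y(-3, y) = 6*y**2 - 2*y - 12; no integer root y with |y| ≤ 4.
  x = -2: f_y(-2, y) = 6*y**2 - 6*y - 2; no integer root y with |y| ≤ 4.
  x = -1: f_y(-1, y) = 6*y**2 - 10*y + 4; vanishes at y ∈ {1}. (-1, 1): f_x = 0, f = 0 — SINGULAR.
  x = 0: f_y(0, y) = 6*y**2 - 14*y + 6; no integer root y with |y| ≤ 4.
  x = 1: f_y(1, y) = 6*y**2 - 18*y + 4; no integer root y with |y| ≤ 4.
  x = 2: f_y(2, y) = 6*y**2 - 22*y - 2; no integer root y with |y| ≤ 4.
  x = 3: f_y(3, y) = 6*y**2 - 26*y - 12; no integer root y with |y| ≤ 4.
  x = 4: f_y(4, y) = 6*y**2 - 30*y - 26; no integer root y with |y| ≤ 4.
Only singular point on the grid: (-1, 1).
Classify: substitute x = -1 + u, y = 1 + v and expand: f = -u**3 - 2*u**2*v - u**2 - 2*u*v**2 + 2*v**3 + v**2.
No constant or linear terms (consistent with a singular point). Quadratic part: -u**2 + v**2. Cubic part: -u**3 - 2*u**2*v - 2*u*v**2 + 2*v**3.
The quadratic part v**2 - u**2 = (v − u)(v + u) splits into two distinct linear factors, so there are two distinct tangent lines y − 1 = ±(x − -1) — this is a node (ordinary double point).
Classification: node.


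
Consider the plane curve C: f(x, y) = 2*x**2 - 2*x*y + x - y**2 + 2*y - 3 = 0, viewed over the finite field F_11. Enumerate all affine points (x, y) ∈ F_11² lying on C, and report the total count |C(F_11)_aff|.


Affine F_11-points: {(0, 4), (0, 9), (1, 0), (3, 9), (4, 0), (4, 5), (6, 5), (6, 7), (9, 2), (9, 4)}; count = 10.

For each of the 121 pairs (x, y) ∈ F_11², evaluate f(x, y) mod 11. Record the zeros.
  x = 0: [0↦8, 1↦9, 2↦8, 3↦5, 4↦0, 5↦4, 6↦6, 7↦6, 8↦4, 9↦0, 10↦5]  zeros at y ∈ {4, 9}
  x = 1: [0↦0, 1↦10, 2↦7, 3↦2, 4↦6, 5↦8, 6↦8, 7↦6, 8↦2, 9↦7, 10↦10]  zeros at y ∈ {0}
  x = 2: [0↦7, 1↦4, 2↦10, 3↦3, 4↦5, 5↦5, 6↦3, 7↦10, 8↦4, 9↦7, 10↦8]  zeros at y ∈ ∅
  x = 3: [0↦7, 1↦2, 2↦6, 3↦8, 4↦8, 5↦6, 6↦2, 7↦7, 8↦10, 9↦0, 10↦10]  zeros at y ∈ {9}
  x = 4: [0↦0, 1↦4, 2↦6, 3↦6, 4↦4, 5↦0, 6↦5, 7↦8, 8↦9, 9↦8, 10↦5]  zeros at y ∈ {0, 5}
  x = 5: [0↦8, 1↦10, 2↦10, 3↦8, 4↦4, 5↦9, 6↦1, 7↦2, 8↦1, 9↦9, 10↦4]  zeros at y ∈ ∅
  x = 6: [0↦9, 1↦9, 2↦7, 3↦3, 4↦8, 5↦0, 6↦1, 7↦0, 8↦8, 9↦3, 10↦7]  zeros at y ∈ {5, 7}
  x = 7: [0↦3, 1↦1, 2↦8, 3↦2, 4↦5, 5↦6, 6↦5, 7↦2, 8↦8, 9↦1, 10↦3]  zeros at y ∈ ∅
  x = 8: [0↦1, 1↦8, 2↦2, 3↦5, 4↦6, 5↦5, 6↦2, 7↦8, 8↦1, 9↦3, 10↦3]  zeros at y ∈ ∅
  x = 9: [0↦3, 1↦8, 2↦0, 3↦1, 4↦0, 5↦8, 6↦3, 7↦7, 8↦9, 9↦9, 10↦7]  zeros at y ∈ {2, 4}
  x = 10: [0↦9, 1↦1, 2↦2, 3↦1, 4↦9, 5↦4, 6↦8, 7↦10, 8↦10, 9↦8, 10↦4]  zeros at y ∈ ∅
Collecting zeros: affine points = {(0, 4), (0, 9), (1, 0), (3, 9), (4, 0), (4, 5), (6, 5), (6, 7), (9, 2), (9, 4)}.
Total count |C(F_11)_aff| = 10.


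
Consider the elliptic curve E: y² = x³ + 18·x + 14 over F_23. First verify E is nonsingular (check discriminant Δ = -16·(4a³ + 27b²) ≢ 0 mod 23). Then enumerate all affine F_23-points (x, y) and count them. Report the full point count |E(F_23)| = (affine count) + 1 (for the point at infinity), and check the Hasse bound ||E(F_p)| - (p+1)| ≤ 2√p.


Affine points = {(2, 9), (2, 14), (3, 7), (3, 16), (4, 9), (4, 14), (6, 4), (6, 19), (7, 0), (8, 7), (8, 16), (9, 10), (9, 13), (11, 5), (11, 18), (12, 7), (12, 16), (15, 5), (15, 18), (17, 9), (17, 14), (18, 11), (18, 12), (19, 4), (19, 19), (20, 5), (20, 18), (21, 4), (21, 19), (22, 8), (22, 15)}; affine count = 31; |E(F_23)| = 32.

Discriminant check: Δ ∝ 4a³ + 27b² = 4·18³ + 27·14² = 4·5832 + 27·196 ≡ 8 (mod 23). Nonzero ⇒ E is nonsingular.
For each x ∈ F_23, compute rhs = x³ + 18·x + 14 mod 23, then count y ∈ F_23 with y² ≡ rhs.
  x = 0: rhs = 14, matching y values: none (0 points).
  x = 1: rhs = 10, matching y values: none (0 points).
  x = 2: rhs = 12, matching y values: 9, 14 (2 points).
  x = 3: rhs = 3, matching y values: 7, 16 (2 points).
  x = 4: rhs = 12, matching y values: 9, 14 (2 points).
  x = 5: rhs = 22, matching y values: none (0 points).
  x = 6: rhs = 16, matching y values: 4, 19 (2 points).
  x = 7: rhs = 0, matching y values: 0 (1 points).
  x = 8: rhs = 3, matching y values: 7, 16 (2 points).
  x = 9: rhs = 8, matching y values: 10, 13 (2 points).
  x = 10: rhs = 21, matching y values: none (0 points).
  x = 11: rhs = 2, matching y values: 5, 18 (2 points).
  x = 12: rhs = 3, matching y values: 7, 16 (2 points).
  x = 13: rhs = 7, matching y values: none (0 points).
  x = 14: rhs = 20, matching y values: none (0 points).
  x = 15: rhs = 2, matching y values: 5, 18 (2 points).
  x = 16: rhs = 5, matching y values: none (0 points).
  x = 17: rhs = 12, matching y values: 9, 14 (2 points).
  x = 18: rhs = 6, matching y values: 11, 12 (2 points).
  x = 19: rhs = 16, matching y values: 4, 19 (2 points).
  x = 20: rhs = 2, matching y values: 5, 18 (2 points).
  x = 21: rhs = 16, matching y values: 4, 19 (2 points).
  x = 22: rhs = 18, matching y values: 8, 15 (2 points).
Total affine count: 31.
Full point count |E(F_23)| = 31 + 1 = 32.
Hasse bound: |32 − (23+1)| = |8| = 8 ≤ 2√23 ≈ 9.5917 ✓.


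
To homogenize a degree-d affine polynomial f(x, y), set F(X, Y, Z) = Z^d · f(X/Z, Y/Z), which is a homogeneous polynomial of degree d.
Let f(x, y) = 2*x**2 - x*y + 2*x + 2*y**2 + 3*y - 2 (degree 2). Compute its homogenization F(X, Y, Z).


F(X, Y, Z) = 2*X**2 - X*Y + 2*X*Z + 2*Y**2 + 3*Y*Z - 2*Z**2

deg(f) = 2.
Substitute x = X/Z, y = Y/Z into f, then multiply by Z^2.
  monomial 2·x^2·y^0 ↦ 2·X^2·Y^0·Z^0.
  monomial -1·x^1·y^1 ↦ -1·X^1·Y^1·Z^0.
  monomial 2·x^1·y^0 ↦ 2·X^1·Y^0·Z^1.
  monomial 2·x^0·y^2 ↦ 2·X^0·Y^2·Z^0.
  monomial 3·x^0·y^1 ↦ 3·X^0·Y^1·Z^1.
  monomial -2·x^0·y^0 ↦ -2·X^0·Y^0·Z^2.
Collecting: F(X, Y, Z) = 2*X**2 - X*Y + 2*X*Z + 2*Y**2 + 3*Y*Z - 2*Z**2.


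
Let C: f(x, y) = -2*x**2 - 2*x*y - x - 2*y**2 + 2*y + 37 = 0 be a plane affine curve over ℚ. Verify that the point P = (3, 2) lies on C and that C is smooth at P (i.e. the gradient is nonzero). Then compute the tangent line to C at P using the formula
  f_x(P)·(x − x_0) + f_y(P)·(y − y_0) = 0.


Tangent line at P: -17*x - 12*y + 75 = 0.

Step 1: f(3, 2) = 0, so P lies on C.
Step 2: partial derivatives
  f_x(x, y) = -4*x - 2*y - 1, f_y(x, y) = -2*x - 4*y + 2.
  f_x(P) = -17, f_y(P) = -12 (gradient nonzero, so P is smooth).
Step 3: tangent line at P: -17·(x − 3) + -12·(y − 2) = 0.
Expanding: -17*x - 12*y + 75 = 0.


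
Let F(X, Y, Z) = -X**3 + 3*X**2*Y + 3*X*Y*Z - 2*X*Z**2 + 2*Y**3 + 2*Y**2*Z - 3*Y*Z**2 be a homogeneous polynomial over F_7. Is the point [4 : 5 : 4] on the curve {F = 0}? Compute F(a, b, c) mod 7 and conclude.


F(4,5,4) ≡ 1 (mod 7); P is NOT on the curve.

Evaluate F(4, 5, 4) term-by-term (mod 7).
  -X**3 ↦ -1·64·1·1 = -64
  3*X**2*Y ↦ 3·16·5·1 = 240
  3*X*Y*Z ↦ 3·4·5·4 = 240
  -2*X*Z**2 ↦ -2·4·1·16 = -128
  2*Y**3 ↦ 2·1·125·1 = 250
  2*Y**2*Z ↦ 2·1·25·4 = 200
  -3*Y*Z**2 ↦ -3·1·5·16 = -240
Sum: F(4, 5, 4) = (-64) + (240) + (240) + (-128) + (250) + (200) + (-240) = 498.
Reducing mod 7: 498 ≡ 1 (mod 7).
Since F(a, b, c) ≡ 1 ≠ 0 (mod 7), P does NOT lie on the curve.


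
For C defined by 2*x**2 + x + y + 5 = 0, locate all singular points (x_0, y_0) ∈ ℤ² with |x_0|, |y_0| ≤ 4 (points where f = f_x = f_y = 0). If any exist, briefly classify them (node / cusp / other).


No singular points in the scanned grid; C is smooth there.

Compute partial derivatives:
  f_x = 4*x + 1.
  f_y = 1.
f_y = 1 is a nonzero constant, so f_y never vanishes: no point (x, y) can satisfy f = f_x = f_y = 0. In particular no (x, y) ∈ {−4, ..., 4}² is singular; the curve is smooth.


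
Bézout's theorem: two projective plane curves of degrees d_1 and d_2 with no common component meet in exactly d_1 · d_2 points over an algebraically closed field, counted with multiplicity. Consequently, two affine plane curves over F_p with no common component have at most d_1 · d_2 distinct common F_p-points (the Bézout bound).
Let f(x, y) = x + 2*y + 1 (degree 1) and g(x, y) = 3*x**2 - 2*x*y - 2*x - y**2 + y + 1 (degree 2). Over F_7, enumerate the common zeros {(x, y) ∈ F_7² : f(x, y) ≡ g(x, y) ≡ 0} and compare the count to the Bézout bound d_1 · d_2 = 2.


Common zeros: {(3, 5), (5, 4)}; count = 2; Bézout bound = 2.

deg(f) = 1, deg(g) = 2, so Bézout bound = 2.
Scan x ∈ F_7. For each x, list the y ∈ F_7 with f(x, y) ≡ 0 and those with g(x, y) ≡ 0 (mod 7); the common zeros in that column are the intersection.
  x = 0: f ≡ 0 at y ∈ {3}; g ≡ 0 at y ∈ ∅; common: ∅.
  x = 1: f ≡ 0 at y ∈ {6}; g ≡ 0 at y ∈ {1, 5}; common: ∅.
  x = 2: f ≡ 0 at y ∈ {2}; g ≡ 0 at y ∈ ∅; common: ∅.
  x = 3: f ≡ 0 at y ∈ {5}; g ≡ 0 at y ∈ {4, 5}; common: {5}.
  x = 4: f ≡ 0 at y ∈ {1}; g ≡ 0 at y ∈ ∅; common: ∅.
  x = 5: f ≡ 0 at y ∈ {4}; g ≡ 0 at y ∈ {1, 4}; common: {4}.
  x = 6: f ≡ 0 at y ∈ {0}; g ≡ 0 at y ∈ ∅; common: ∅.
Collecting: common zeros = {(3, 5), (5, 4)}, so the count is 2.
Comparison with the Bézout bound: 2 ≤ 2 = deg(f)·deg(g), as expected for curves with no common component (the bound is attained).


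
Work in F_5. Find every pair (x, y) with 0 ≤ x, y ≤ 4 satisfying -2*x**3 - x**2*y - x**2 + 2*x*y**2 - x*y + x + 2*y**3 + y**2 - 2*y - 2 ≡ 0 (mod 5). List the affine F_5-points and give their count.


Affine F_5-points: {(0, 3), (1, 3), (2, 0), (2, 2), (2, 3)}; count = 5.

For each of the 25 pairs (x, y) ∈ F_5², evaluate f(x, y) mod 5. Record the zeros.
  x = 0: [0↦3, 1↦4, 2↦4, 3↦0, 4↦4]  zeros at y ∈ {3}
  x = 1: [0↦1, 1↦2, 2↦1, 3↦0, 4↦1]  zeros at y ∈ {3}
  x = 2: [0↦0, 1↦4, 2↦0, 3↦0, 4↦1]  zeros at y ∈ {0, 2, 3}
  x = 3: [0↦3, 1↦3, 2↦4, 3↦3, 4↦2]  zeros at y ∈ ∅
  x = 4: [0↦3, 1↦2, 2↦1, 3↦2, 4↦2]  zeros at y ∈ ∅
Collecting zeros: affine points = {(0, 3), (1, 3), (2, 0), (2, 2), (2, 3)}.
Total count |C(F_5)_aff| = 5.


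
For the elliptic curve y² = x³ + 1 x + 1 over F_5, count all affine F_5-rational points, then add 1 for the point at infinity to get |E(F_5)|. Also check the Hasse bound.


Affine points = {(0, 1), (0, 4), (2, 1), (2, 4), (3, 1), (3, 4), (4, 2), (4, 3)}; affine count = 8; |E(F_5)| = 9.

Discriminant check: Δ ∝ 4a³ + 27b² = 4·1³ + 27·1² = 4·1 + 27·1 ≡ 1 (mod 5). Nonzero ⇒ E is nonsingular.
For each x ∈ F_5, compute rhs = x³ + 1·x + 1 mod 5, then count y ∈ F_5 with y² ≡ rhs.
  x = 0: rhs = 1, matching y values: 1, 4 (2 points).
  x = 1: rhs = 3, matching y values: none (0 points).
  x = 2: rhs = 1, matching y values: 1, 4 (2 points).
  x = 3: rhs = 1, matching y values: 1, 4 (2 points).
  x = 4: rhs = 4, matching y values: 2, 3 (2 points).
Total affine count: 8.
Full point count |E(F_5)| = 8 + 1 = 9.
Hasse bound: |9 − (5+1)| = |3| = 3 ≤ 2√5 ≈ 4.4721 ✓.


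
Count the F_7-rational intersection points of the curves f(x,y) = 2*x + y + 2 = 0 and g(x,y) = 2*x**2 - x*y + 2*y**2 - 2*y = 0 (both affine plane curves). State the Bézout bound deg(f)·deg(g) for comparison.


Common zeros: ∅; count = 0; Bézout bound = 2.

deg(f) = 1, deg(g) = 2, so Bézout bound = 2.
Scan x ∈ F_7. For each x, list the y ∈ F_7 with f(x, y) ≡ 0 and those with g(x, y) ≡ 0 (mod 7); the common zeros in that column are the intersection.
  x = 0: f ≡ 0 at y ∈ {5}; g ≡ 0 at y ∈ {0, 1}; common: ∅.
  x = 1: f ≡ 0 at y ∈ {3}; g ≡ 0 at y ∈ {6}; common: ∅.
  x = 2: f ≡ 0 at y ∈ {1}; g ≡ 0 at y ∈ {3, 6}; common: ∅.
  x = 3: f ≡ 0 at y ∈ {6}; g ≡ 0 at y ∈ {3}; common: ∅.
  x = 4: f ≡ 0 at y ∈ {4}; g ≡ 0 at y ∈ {1, 2}; common: ∅.
  x = 5: f ≡ 0 at y ∈ {2}; g ≡ 0 at y ∈ ∅; common: ∅.
  x = 6: f ≡ 0 at y ∈ {0}; g ≡ 0 at y ∈ ∅; common: ∅.
Collecting: common zeros = ∅, so the count is 0.
Comparison with the Bézout bound: 0 ≤ 2 = deg(f)·deg(g), as expected for curves with no common component (the affine F_7-count falls short of the bound because intersections may lie at infinity, over extension fields, or carry multiplicity).


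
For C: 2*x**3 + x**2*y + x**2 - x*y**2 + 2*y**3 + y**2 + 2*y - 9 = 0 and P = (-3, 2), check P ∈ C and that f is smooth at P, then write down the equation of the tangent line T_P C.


Tangent line at P: 32*x + 51*y - 6 = 0.

Step 1: f(-3, 2) = 0, so P lies on C.
Step 2: partial derivatives
  f_x(x, y) = 6*x**2 + 2*x*y + 2*x - y**2, f_y(x, y) = x**2 - 2*x*y + 6*y**2 + 2*y + 2.
  f_x(P) = 32, f_y(P) = 51 (gradient nonzero, so P is smooth).
Step 3: tangent line at P: 32·(x − -3) + 51·(y − 2) = 0.
Expanding: 32*x + 51*y - 6 = 0.


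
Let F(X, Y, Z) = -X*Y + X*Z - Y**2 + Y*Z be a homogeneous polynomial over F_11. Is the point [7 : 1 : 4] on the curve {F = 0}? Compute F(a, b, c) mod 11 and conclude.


F(7,1,4) ≡ 2 (mod 11); P is NOT on the curve.

Evaluate F(7, 1, 4) term-by-term (mod 11).
  -X*Y ↦ -1·7·1·1 = -7
  X*Z ↦ 1·7·1·4 = 28
  -Y**2 ↦ -1·1·1·1 = -1
  Y*Z ↦ 1·1·1·4 = 4
Sum: F(7, 1, 4) = (-7) + (28) + (-1) + (4) = 24.
Reducing mod 11: 24 ≡ 2 (mod 11).
Since F(a, b, c) ≡ 2 ≠ 0 (mod 11), P does NOT lie on the curve.


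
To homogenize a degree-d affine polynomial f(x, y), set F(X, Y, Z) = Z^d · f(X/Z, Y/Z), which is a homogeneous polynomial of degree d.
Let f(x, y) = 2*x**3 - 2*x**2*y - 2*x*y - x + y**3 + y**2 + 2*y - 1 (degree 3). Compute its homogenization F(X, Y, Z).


F(X, Y, Z) = 2*X**3 - 2*X**2*Y - 2*X*Y*Z - X*Z**2 + Y**3 + Y**2*Z + 2*Y*Z**2 - Z**3

deg(f) = 3.
Substitute x = X/Z, y = Y/Z into f, then multiply by Z^3.
  monomial 2·x^3·y^0 ↦ 2·X^3·Y^0·Z^0.
  monomial -2·x^2·y^1 ↦ -2·X^2·Y^1·Z^0.
  monomial -2·x^1·y^1 ↦ -2·X^1·Y^1·Z^1.
  monomial -1·x^1·y^0 ↦ -1·X^1·Y^0·Z^2.
  monomial 1·x^0·y^3 ↦ 1·X^0·Y^3·Z^0.
  monomial 1·x^0·y^2 ↦ 1·X^0·Y^2·Z^1.
  monomial 2·x^0·y^1 ↦ 2·X^0·Y^1·Z^2.
  monomial -1·x^0·y^0 ↦ -1·X^0·Y^0·Z^3.
Collecting: F(X, Y, Z) = 2*X**3 - 2*X**2*Y - 2*X*Y*Z - X*Z**2 + Y**3 + Y**2*Z + 2*Y*Z**2 - Z**3.


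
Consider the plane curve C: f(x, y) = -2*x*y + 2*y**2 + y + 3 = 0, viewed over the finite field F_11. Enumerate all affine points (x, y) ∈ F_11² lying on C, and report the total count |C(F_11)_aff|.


Affine F_11-points: {(3, 1), (3, 7), (4, 3), (4, 6), (6, 2), (6, 9), (8, 5), (8, 8), (9, 4), (9, 10)}; count = 10.

For each of the 121 pairs (x, y) ∈ F_11², evaluate f(x, y) mod 11. Record the zeros.
  x = 0: [0↦3, 1↦6, 2↦2, 3↦2, 4↦6, 5↦3, 6↦4, 7↦9, 8↦7, 9↦9, 10↦4]  zeros at y ∈ ∅
  x = 1: [0↦3, 1↦4, 2↦9, 3↦7, 4↦9, 5↦4, 6↦3, 7↦6, 8↦2, 9↦2, 10↦6]  zeros at y ∈ ∅
  x = 2: [0↦3, 1↦2, 2↦5, 3↦1, 4↦1, 5↦5, 6↦2, 7↦3, 8↦8, 9↦6, 10↦8]  zeros at y ∈ ∅
  x = 3: [0↦3, 1↦0, 2↦1, 3↦6, 4↦4, 5↦6, 6↦1, 7↦0, 8↦3, 9↦10, 10↦10]  zeros at y ∈ {1, 7}
  x = 4: [0↦3, 1↦9, 2↦8, 3↦0, 4↦7, 5↦7, 6↦0, 7↦8, 8↦9, 9↦3, 10↦1]  zeros at y ∈ {3, 6}
  x = 5: [0↦3, 1↦7, 2↦4, 3↦5, 4↦10, 5↦8, 6↦10, 7↦5, 8↦4, 9↦7, 10↦3]  zeros at y ∈ ∅
  x = 6: [0↦3, 1↦5, 2↦0, 3↦10, 4↦2, 5↦9, 6↦9, 7↦2, 8↦10, 9↦0, 10↦5]  zeros at y ∈ {2, 9}
  x = 7: [0↦3, 1↦3, 2↦7, 3↦4, 4↦5, 5↦10, 6↦8, 7↦10, 8↦5, 9↦4, 10↦7]  zeros at y ∈ ∅
  x = 8: [0↦3, 1↦1, 2↦3, 3↦9, 4↦8, 5↦0, 6↦7, 7↦7, 8↦0, 9↦8, 10↦9]  zeros at y ∈ {5, 8}
  x = 9: [0↦3, 1↦10, 2↦10, 3↦3, 4↦0, 5↦1, 6↦6, 7↦4, 8↦6, 9↦1, 10↦0]  zeros at y ∈ {4, 10}
  x = 10: [0↦3, 1↦8, 2↦6, 3↦8, 4↦3, 5↦2, 6↦5, 7↦1, 8↦1, 9↦5, 10↦2]  zeros at y ∈ ∅
Collecting zeros: affine points = {(3, 1), (3, 7), (4, 3), (4, 6), (6, 2), (6, 9), (8, 5), (8, 8), (9, 4), (9, 10)}.
Total count |C(F_11)_aff| = 10.


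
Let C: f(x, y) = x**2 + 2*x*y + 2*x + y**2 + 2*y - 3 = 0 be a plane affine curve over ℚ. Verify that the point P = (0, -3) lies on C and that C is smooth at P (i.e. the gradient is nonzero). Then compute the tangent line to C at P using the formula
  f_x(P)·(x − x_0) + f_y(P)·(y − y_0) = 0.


Tangent line at P: -4*x - 4*y - 12 = 0.

Step 1: f(0, -3) = 0, so P lies on C.
Step 2: partial derivatives
  f_x(x, y) = 2*x + 2*y + 2, f_y(x, y) = 2*x + 2*y + 2.
  f_x(P) = -4, f_y(P) = -4 (gradient nonzero, so P is smooth).
Step 3: tangent line at P: -4·(x − 0) + -4·(y − -3) = 0.
Expanding: -4*x - 4*y - 12 = 0.


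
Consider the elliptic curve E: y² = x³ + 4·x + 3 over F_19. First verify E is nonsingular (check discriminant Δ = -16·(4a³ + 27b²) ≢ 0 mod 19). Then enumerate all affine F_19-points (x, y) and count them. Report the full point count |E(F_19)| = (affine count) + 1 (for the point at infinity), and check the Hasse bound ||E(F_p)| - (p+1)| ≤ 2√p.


Affine points = {(2, 0), (3, 2), (3, 17), (4, 8), (4, 11), (10, 6), (10, 13), (17, 5), (17, 14), (18, 6), (18, 13)}; affine count = 11; |E(F_19)| = 12.

Discriminant check: Δ ∝ 4a³ + 27b² = 4·4³ + 27·3² = 4·64 + 27·9 ≡ 5 (mod 19). Nonzero ⇒ E is nonsingular.
For each x ∈ F_19, compute rhs = x³ + 4·x + 3 mod 19, then count y ∈ F_19 with y² ≡ rhs.
  x = 0: rhs = 3, matching y values: none (0 points).
  x = 1: rhs = 8, matching y values: none (0 points).
  x = 2: rhs = 0, matching y values: 0 (1 points).
  x = 3: rhs = 4, matching y values: 2, 17 (2 points).
  x = 4: rhs = 7, matching y values: 8, 11 (2 points).
  x = 5: rhs = 15, matching y values: none (0 points).
  x = 6: rhs = 15, matching y values: none (0 points).
  x = 7: rhs = 13, matching y values: none (0 points).
  x = 8: rhs = 15, matching y values: none (0 points).
  x = 9: rhs = 8, matching y values: none (0 points).
  x = 10: rhs = 17, matching y values: 6, 13 (2 points).
  x = 11: rhs = 10, matching y values: none (0 points).
  x = 12: rhs = 12, matching y values: none (0 points).
  x = 13: rhs = 10, matching y values: none (0 points).
  x = 14: rhs = 10, matching y values: none (0 points).
  x = 15: rhs = 18, matching y values: none (0 points).
  x = 16: rhs = 2, matching y values: none (0 points).
  x = 17: rhs = 6, matching y values: 5, 14 (2 points).
  x = 18: rhs = 17, matching y values: 6, 13 (2 points).
Total affine count: 11.
Full point count |E(F_19)| = 11 + 1 = 12.
Hasse bound: |12 − (19+1)| = |-8| = 8 ≤ 2√19 ≈ 8.7178 ✓.


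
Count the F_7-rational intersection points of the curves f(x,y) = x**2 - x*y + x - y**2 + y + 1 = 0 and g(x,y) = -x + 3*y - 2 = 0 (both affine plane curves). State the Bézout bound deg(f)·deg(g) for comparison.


Common zeros: {(2, 6), (6, 5)}; count = 2; Bézout bound = 2.

deg(f) = 2, deg(g) = 1, so Bézout bound = 2.
Scan x ∈ F_7. For each x, list the y ∈ F_7 with f(x, y) ≡ 0 and those with g(x, y) ≡ 0 (mod 7); the common zeros in that column are the intersection.
  x = 0: f ≡ 0 at y ∈ ∅; g ≡ 0 at y ∈ {3}; common: ∅.
  x = 1: f ≡ 0 at y ∈ ∅; g ≡ 0 at y ∈ {1}; common: ∅.
  x = 2: f ≡ 0 at y ∈ {0, 6}; g ≡ 0 at y ∈ {6}; common: {6}.
  x = 3: f ≡ 0 at y ∈ {6}; g ≡ 0 at y ∈ {4}; common: ∅.
  x = 4: f ≡ 0 at y ∈ {0, 4}; g ≡ 0 at y ∈ {2}; common: ∅.
  x = 5: f ≡ 0 at y ∈ {5}; g ≡ 0 at y ∈ {0}; common: ∅.
  x = 6: f ≡ 0 at y ∈ {4, 5}; g ≡ 0 at y ∈ {5}; common: {5}.
Collecting: common zeros = {(2, 6), (6, 5)}, so the count is 2.
Comparison with the Bézout bound: 2 ≤ 2 = deg(f)·deg(g), as expected for curves with no common component (the bound is attained).


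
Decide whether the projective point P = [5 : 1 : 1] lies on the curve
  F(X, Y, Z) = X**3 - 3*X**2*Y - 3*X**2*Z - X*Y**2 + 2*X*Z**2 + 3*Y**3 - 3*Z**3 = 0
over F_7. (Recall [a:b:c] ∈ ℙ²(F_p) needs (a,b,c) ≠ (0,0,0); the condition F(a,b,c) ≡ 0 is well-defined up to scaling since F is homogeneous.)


F(5,1,1) ≡ 1 (mod 7); P is NOT on the curve.

Evaluate F(5, 1, 1) term-by-term (mod 7).
  X**3 ↦ 1·125·1·1 = 125
  -3*X**2*Y ↦ -3·25·1·1 = -75
  -3*X**2*Z ↦ -3·25·1·1 = -75
  -X*Y**2 ↦ -1·5·1·1 = -5
  2*X*Z**2 ↦ 2·5·1·1 = 10
  3*Y**3 ↦ 3·1·1·1 = 3
  -3*Z**3 ↦ -3·1·1·1 = -3
Sum: F(5, 1, 1) = (125) + (-75) + (-75) + (-5) + (10) + (3) + (-3) = -20.
Reducing mod 7: -20 ≡ 1 (mod 7).
Since F(a, b, c) ≡ 1 ≠ 0 (mod 7), P does NOT lie on the curve.


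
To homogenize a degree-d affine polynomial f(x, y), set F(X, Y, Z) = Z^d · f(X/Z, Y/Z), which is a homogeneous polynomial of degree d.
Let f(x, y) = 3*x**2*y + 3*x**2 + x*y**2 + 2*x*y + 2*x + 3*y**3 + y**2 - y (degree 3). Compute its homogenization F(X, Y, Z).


F(X, Y, Z) = 3*X**2*Y + 3*X**2*Z + X*Y**2 + 2*X*Y*Z + 2*X*Z**2 + 3*Y**3 + Y**2*Z - Y*Z**2

deg(f) = 3.
Substitute x = X/Z, y = Y/Z into f, then multiply by Z^3.
  monomial 3·x^2·y^1 ↦ 3·X^2·Y^1·Z^0.
  monomial 3·x^2·y^0 ↦ 3·X^2·Y^0·Z^1.
  monomial 1·x^1·y^2 ↦ 1·X^1·Y^2·Z^0.
  monomial 2·x^1·y^1 ↦ 2·X^1·Y^1·Z^1.
  monomial 2·x^1·y^0 ↦ 2·X^1·Y^0·Z^2.
  monomial 3·x^0·y^3 ↦ 3·X^0·Y^3·Z^0.
  monomial 1·x^0·y^2 ↦ 1·X^0·Y^2·Z^1.
  monomial -1·x^0·y^1 ↦ -1·X^0·Y^1·Z^2.
Collecting: F(X, Y, Z) = 3*X**2*Y + 3*X**2*Z + X*Y**2 + 2*X*Y*Z + 2*X*Z**2 + 3*Y**3 + Y**2*Z - Y*Z**2.


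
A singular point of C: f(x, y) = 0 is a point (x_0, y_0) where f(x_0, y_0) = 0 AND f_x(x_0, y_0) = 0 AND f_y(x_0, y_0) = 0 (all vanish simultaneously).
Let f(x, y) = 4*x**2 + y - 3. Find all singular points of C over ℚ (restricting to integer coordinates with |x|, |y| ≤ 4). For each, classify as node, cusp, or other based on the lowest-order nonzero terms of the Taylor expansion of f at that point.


No singular points in the scanned grid; C is smooth there.

Compute partial derivatives:
  f_x = 8*x.
  f_y = 1.
f_y = 1 is a nonzero constant, so f_y never vanishes: no point (x, y) can satisfy f = f_x = f_y = 0. In particular no (x, y) ∈ {−4, ..., 4}² is singular; the curve is smooth.


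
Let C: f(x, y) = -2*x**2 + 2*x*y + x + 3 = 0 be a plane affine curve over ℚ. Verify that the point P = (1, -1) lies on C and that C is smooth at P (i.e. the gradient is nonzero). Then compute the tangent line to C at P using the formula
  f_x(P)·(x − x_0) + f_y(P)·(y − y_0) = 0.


Tangent line at P: -5*x + 2*y + 7 = 0.

Step 1: f(1, -1) = 0, so P lies on C.
Step 2: partial derivatives
  f_x(x, y) = -4*x + 2*y + 1, f_y(x, y) = 2*x.
  f_x(P) = -5, f_y(P) = 2 (gradient nonzero, so P is smooth).
Step 3: tangent line at P: -5·(x − 1) + 2·(y − -1) = 0.
Expanding: -5*x + 2*y + 7 = 0.


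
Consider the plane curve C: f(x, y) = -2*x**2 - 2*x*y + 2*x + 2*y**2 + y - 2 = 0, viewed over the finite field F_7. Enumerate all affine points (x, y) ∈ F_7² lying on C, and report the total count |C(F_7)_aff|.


Affine F_7-points: {(2, 1), (2, 4), (3, 0), (3, 6), (5, 0), (5, 1), (6, 3), (6, 6)}; count = 8.

For each of the 49 pairs (x, y) ∈ F_7², evaluate f(x, y) mod 7. Record the zeros.
  x = 0: [0↦5, 1↦1, 2↦1, 3↦5, 4↦6, 5↦4, 6↦6]  zeros at y ∈ ∅
  x = 1: [0↦5, 1↦6, 2↦4, 3↦6, 4↦5, 5↦1, 6↦1]  zeros at y ∈ ∅
  x = 2: [0↦1, 1↦0, 2↦3, 3↦3, 4↦0, 5↦1, 6↦6]  zeros at y ∈ {1, 4}
  x = 3: [0↦0, 1↦4, 2↦5, 3↦3, 4↦5, 5↦4, 6↦0]  zeros at y ∈ {0, 6}
  x = 4: [0↦2, 1↦4, 2↦3, 3↦6, 4↦6, 5↦3, 6↦4]  zeros at y ∈ ∅
  x = 5: [0↦0, 1↦0, 2↦4, 3↦5, 4↦3, 5↦5, 6↦4]  zeros at y ∈ {0, 1}
  x = 6: [0↦1, 1↦6, 2↦1, 3↦0, 4↦3, 5↦3, 6↦0]  zeros at y ∈ {3, 6}
Collecting zeros: affine points = {(2, 1), (2, 4), (3, 0), (3, 6), (5, 0), (5, 1), (6, 3), (6, 6)}.
Total count |C(F_7)_aff| = 8.


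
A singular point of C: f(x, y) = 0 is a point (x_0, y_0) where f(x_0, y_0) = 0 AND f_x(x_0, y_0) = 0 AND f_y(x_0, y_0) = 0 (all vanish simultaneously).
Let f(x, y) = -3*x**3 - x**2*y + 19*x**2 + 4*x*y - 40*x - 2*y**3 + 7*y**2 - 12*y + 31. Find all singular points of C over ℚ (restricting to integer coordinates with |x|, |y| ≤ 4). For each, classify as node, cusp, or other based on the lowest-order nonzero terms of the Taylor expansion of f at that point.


Singular points: {(2, 1)}; classification: cusp.

Compute partial derivatives:
  f_x = -9*x**2 - 2*x*y + 38*x + 4*y - 40.
  f_y = -x**2 + 4*x - 6*y**2 + 14*y - 12.
Scan x_0 ∈ {−4, ..., 4}. For each x_0, f_y(x_0, y) is a polynomial in y; find its integer roots y ∈ {−4, ..., 4}, then test f_x and f at those candidates.
  x = -4: f_y(-4, y) = -6*y**2 + 14*y - 44; no integer root y with |y| ≤ 4.
  x = -3: f_y(-3, y) = -6*y**2 + 14*y - 33; no integer root y with |y| ≤ 4.
  x = -2: f_y(-2, y) = -6*y**2 + 14*y - 24; no integer root y with |y| ≤ 4.
  x = -1: f_y(-1, y) = -6*y**2 + 14*y - 17; no integer root y with |y| ≤ 4.
  x = 0: f_y(0, y) = -6*y**2 + 14*y - 12; no integer root y with |y| ≤ 4.
  x = 1: f_y(1, y) = -6*y**2 + 14*y - 9; no integer root y with |y| ≤ 4.
  x = 2: f_y(2, y) = -6*y**2 + 14*y - 8; vanishes at y ∈ {1}. (2, 1): f_x = 0, f = 0 — SINGULAR.
  x = 3: f_y(3, y) = -6*y**2 + 14*y - 9; no integer root y with |y| ≤ 4.
  x = 4: f_y(4, y) = -6*y**2 + 14*y - 12; no integer root y with |y| ≤ 4.
Only singular point on the grid: (2, 1).
Classify: substitute x = 2 + u, y = 1 + v and expand: f = -3*u**3 - u**2*v - 2*v**3 + v**2.
No constant or linear terms (consistent with a singular point). Quadratic part: v**2. Cubic part: -3*u**3 - u**2*v - 2*v**3.
The quadratic part v**2 is a perfect square, so there is a single (double) tangent line v = 0, i.e. y = 1. Restricting the cubic part to that line (v = 0) leaves -3*u**3 ≠ 0, so f is not divisible by v and the branch is v² ≈ 3*u**3 to lowest order — this is a cusp.
Classification: cusp.
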